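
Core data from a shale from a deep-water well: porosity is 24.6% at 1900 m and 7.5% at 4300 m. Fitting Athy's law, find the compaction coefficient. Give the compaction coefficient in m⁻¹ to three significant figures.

Working in km (1 km = 1000 m; β in km⁻¹ = β in m⁻¹ × 1000):
Athy: φ(Z) = φ₀ e^(−βZ) ⇒ φ₁/φ₂ = e^{β(Z₂−Z₁)} ⇒ β = ln(φ₁/φ₂)/(Z₂−Z₁)
β = ln(0.246/0.075) / (4.3 − 1.9) = ln(3.28) / 2.4 = 1.1878 / 2.4 = 0.4949 km⁻¹

0.000495 m⁻¹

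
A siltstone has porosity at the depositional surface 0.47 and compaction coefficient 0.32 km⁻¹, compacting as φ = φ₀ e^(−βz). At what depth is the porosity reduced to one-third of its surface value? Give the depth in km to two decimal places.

φ/φ₀ = 1/3 ⇒ exp(−β·z) = 1/3 ⇒ z = ln(3) / β
z = 1.0986 / 0.32 = 3.433 km

3.43 km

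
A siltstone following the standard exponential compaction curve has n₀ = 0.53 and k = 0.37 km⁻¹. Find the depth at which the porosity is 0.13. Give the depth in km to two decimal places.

Invert Athy's law: d = ln(n₀/n) / k
d = ln(0.53/0.13) / 0.37 = ln(4.077) / 0.37 = 1.4053 / 0.37 = 3.798 km

3.80 km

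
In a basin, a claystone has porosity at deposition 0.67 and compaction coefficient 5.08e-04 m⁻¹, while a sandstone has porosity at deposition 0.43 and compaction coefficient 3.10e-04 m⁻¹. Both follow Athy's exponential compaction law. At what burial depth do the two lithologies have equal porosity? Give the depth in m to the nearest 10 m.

2240 m

Working in km (1 km = 1000 m; β in km⁻¹ = β in m⁻¹ × 1000):
Set phi₀ₐ e^(−βₐz) = phi₀ᵦ e^(−βᵦz) ⇒ ln(phi₀ₐ/phi₀ᵦ) = (βₐ − βᵦ)·z
z = ln(0.67/0.43) / (0.508 − 0.31) = 0.4435 / 0.198 = 2.240 km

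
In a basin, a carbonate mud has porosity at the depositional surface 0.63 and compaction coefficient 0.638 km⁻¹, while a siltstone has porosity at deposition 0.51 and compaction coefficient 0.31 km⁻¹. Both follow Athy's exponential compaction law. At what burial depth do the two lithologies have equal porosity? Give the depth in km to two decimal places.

0.64 km

Set n₀ₐ e^(−kₐd) = n₀ᵦ e^(−kᵦd) ⇒ ln(n₀ₐ/n₀ᵦ) = (kₐ − kᵦ)·d
d = ln(0.63/0.51) / (0.638 − 0.31) = 0.2113 / 0.328 = 0.644 km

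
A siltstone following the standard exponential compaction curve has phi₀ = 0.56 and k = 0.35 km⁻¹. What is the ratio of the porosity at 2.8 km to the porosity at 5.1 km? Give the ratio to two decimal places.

phi(Z₁)/phi(Z₂) = e^(−k·Z₁)/e^(−k·Z₂) = e^{k(Z₂−Z₁)}
= exp(0.35 × 2.3) = exp(0.805) = 2.2367

2.24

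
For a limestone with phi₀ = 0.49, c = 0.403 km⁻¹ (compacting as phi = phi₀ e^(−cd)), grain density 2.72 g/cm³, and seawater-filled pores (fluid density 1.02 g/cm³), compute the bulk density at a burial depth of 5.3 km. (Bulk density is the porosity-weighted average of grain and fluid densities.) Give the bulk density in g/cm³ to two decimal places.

Porosity at depth: phi = 0.49·exp(−0.403×5.3) = 0.49×0.1181 = 0.0579
Bulk density: ρ_b = (1−phi)ρ_g + phi·ρ_f = 0.9421×2.72 + 0.0579×1.02
       = 2.563 + 0.059 = 2.622 g/cm³

2.62 g/cm³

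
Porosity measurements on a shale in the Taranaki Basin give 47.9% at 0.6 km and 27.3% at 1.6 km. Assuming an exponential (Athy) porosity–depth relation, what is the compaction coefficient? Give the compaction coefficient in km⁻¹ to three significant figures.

Athy: n(Z) = n₀ e^(−cZ) ⇒ n₁/n₂ = e^{c(Z₂−Z₁)} ⇒ c = ln(n₁/n₂)/(Z₂−Z₁)
c = ln(0.479/0.273) / (1.6 − 0.6) = ln(1.755) / 1 = 0.5622 / 1 = 0.5622 km⁻¹

0.562 km⁻¹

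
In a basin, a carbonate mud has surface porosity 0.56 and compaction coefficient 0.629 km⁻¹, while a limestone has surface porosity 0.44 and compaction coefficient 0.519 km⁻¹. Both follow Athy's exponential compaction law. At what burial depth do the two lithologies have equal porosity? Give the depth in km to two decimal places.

2.19 km

Set φ₀ₐ e^(−βₐz) = φ₀ᵦ e^(−βᵦz) ⇒ ln(φ₀ₐ/φ₀ᵦ) = (βₐ − βᵦ)·z
z = ln(0.56/0.44) / (0.629 − 0.519) = 0.2412 / 0.11 = 2.192 km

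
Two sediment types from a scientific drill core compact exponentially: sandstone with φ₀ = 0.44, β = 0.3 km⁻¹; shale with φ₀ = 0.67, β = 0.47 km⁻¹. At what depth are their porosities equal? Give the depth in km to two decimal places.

2.47 km

Set φ₀ₐ e^(−βₐz) = φ₀ᵦ e^(−βᵦz) ⇒ ln(φ₀ₐ/φ₀ᵦ) = (βₐ − βᵦ)·z
z = ln(0.44/0.67) / (0.3 − 0.47) = -0.4205 / -0.17 = 2.474 km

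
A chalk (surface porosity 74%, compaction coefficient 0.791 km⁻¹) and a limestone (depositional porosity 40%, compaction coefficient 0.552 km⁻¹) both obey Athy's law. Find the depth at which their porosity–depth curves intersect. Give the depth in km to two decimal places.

2.57 km

Set n₀ₐ e^(−cₐd) = n₀ᵦ e^(−cᵦd) ⇒ ln(n₀ₐ/n₀ᵦ) = (cₐ − cᵦ)·d
d = ln(0.74/0.4) / (0.791 − 0.552) = 0.6152 / 0.239 = 2.574 km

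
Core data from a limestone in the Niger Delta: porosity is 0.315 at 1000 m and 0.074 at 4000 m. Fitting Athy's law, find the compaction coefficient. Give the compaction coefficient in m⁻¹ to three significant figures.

0.000483 m⁻¹

Working in km (1 km = 1000 m; k in km⁻¹ = k in m⁻¹ × 1000):
Athy: n(z) = n₀ e^(−kz) ⇒ n₁/n₂ = e^{k(z₂−z₁)} ⇒ k = ln(n₁/n₂)/(z₂−z₁)
k = ln(0.315/0.074) / (4 − 1) = ln(4.257) / 3 = 1.4485 / 3 = 0.4828 km⁻¹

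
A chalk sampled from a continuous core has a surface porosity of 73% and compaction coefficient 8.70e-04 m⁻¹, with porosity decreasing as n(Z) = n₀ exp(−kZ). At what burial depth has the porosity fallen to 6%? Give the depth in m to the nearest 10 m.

2870 m

Working in km (1 km = 1000 m; k in km⁻¹ = k in m⁻¹ × 1000):
Invert Athy's law: Z = ln(n₀/n) / k
Z = ln(0.73/0.06) / 0.87 = ln(12.17) / 0.87 = 2.4987 / 0.87 = 2.872 km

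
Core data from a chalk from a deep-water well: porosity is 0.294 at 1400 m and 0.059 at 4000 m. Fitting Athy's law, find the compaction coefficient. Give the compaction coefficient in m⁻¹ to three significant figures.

0.000618 m⁻¹

Working in km (1 km = 1000 m; β in km⁻¹ = β in m⁻¹ × 1000):
Athy: phi(Z) = phi₀ e^(−βZ) ⇒ phi₁/phi₂ = e^{β(Z₂−Z₁)} ⇒ β = ln(phi₁/phi₂)/(Z₂−Z₁)
β = ln(0.294/0.059) / (4 − 1.4) = ln(4.983) / 2.6 = 1.6060 / 2.6 = 0.6177 km⁻¹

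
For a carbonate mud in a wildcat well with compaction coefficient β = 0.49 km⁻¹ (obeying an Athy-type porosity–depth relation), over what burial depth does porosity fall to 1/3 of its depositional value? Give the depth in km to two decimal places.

2.24 km

phi/phi₀ = 1/3 ⇒ exp(−β·z) = 1/3 ⇒ z = ln(3) / β
z = 1.0986 / 0.49 = 2.242 km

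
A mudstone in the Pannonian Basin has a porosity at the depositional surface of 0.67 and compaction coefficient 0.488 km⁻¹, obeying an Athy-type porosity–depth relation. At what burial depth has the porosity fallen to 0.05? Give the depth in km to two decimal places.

5.32 km

Invert Athy's law: z = ln(n₀/n) / c
z = ln(0.67/0.05) / 0.488 = ln(13.4) / 0.488 = 2.5953 / 0.488 = 5.318 km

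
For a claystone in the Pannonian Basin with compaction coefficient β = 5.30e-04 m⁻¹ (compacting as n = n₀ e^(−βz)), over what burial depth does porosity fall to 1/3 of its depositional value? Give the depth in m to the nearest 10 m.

Working in km (1 km = 1000 m; β in km⁻¹ = β in m⁻¹ × 1000):
n/n₀ = 1/3 ⇒ exp(−β·z) = 1/3 ⇒ z = ln(3) / β
z = 1.0986 / 0.53 = 2.073 km

2070 m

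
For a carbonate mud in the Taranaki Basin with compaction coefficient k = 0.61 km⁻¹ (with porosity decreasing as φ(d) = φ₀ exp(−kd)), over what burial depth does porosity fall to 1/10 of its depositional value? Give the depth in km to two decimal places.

φ/φ₀ = 1/10 ⇒ exp(−k·d) = 1/10 ⇒ d = ln(10) / k
d = 2.3026 / 0.61 = 3.775 km

3.77 km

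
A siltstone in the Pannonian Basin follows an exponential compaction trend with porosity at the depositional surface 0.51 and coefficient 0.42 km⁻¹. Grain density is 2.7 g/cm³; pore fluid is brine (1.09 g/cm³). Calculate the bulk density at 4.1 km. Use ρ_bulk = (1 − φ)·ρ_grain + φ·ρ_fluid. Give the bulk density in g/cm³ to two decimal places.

2.55 g/cm³

Porosity at depth: phi = 0.51·exp(−0.42×4.1) = 0.51×0.1787 = 0.0911
Bulk density: ρ_b = (1−phi)ρ_g + phi·ρ_f = 0.9089×2.7 + 0.0911×1.09
       = 2.454 + 0.099 = 2.553 g/cm³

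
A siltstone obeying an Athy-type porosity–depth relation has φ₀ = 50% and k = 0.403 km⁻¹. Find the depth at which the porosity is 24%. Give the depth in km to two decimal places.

1.82 km

Invert Athy's law: d = ln(φ₀/φ) / k
d = ln(0.5/0.24) / 0.403 = ln(2.083) / 0.403 = 0.7340 / 0.403 = 1.821 km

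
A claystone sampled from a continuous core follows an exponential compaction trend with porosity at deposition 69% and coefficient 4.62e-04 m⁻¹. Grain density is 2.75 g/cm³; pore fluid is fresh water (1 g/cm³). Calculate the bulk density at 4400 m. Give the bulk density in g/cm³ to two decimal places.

Working in km (1 km = 1000 m; β in km⁻¹ = β in m⁻¹ × 1000):
Porosity at depth: φ = 0.69·exp(−0.462×4.4) = 0.69×0.1310 = 0.0904
Bulk density: ρ_b = (1−φ)ρ_g + φ·ρ_f = 0.9096×2.75 + 0.0904×1
       = 2.501 + 0.090 = 2.592 g/cm³

2.59 g/cm³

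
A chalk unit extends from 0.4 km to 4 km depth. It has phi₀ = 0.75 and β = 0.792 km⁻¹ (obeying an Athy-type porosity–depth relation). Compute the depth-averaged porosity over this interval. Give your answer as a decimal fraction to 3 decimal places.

0.181

⟨phi⟩ = (1/(Z₂−Z₁)) ∫ phi₀ e^(−βZ) dZ = phi₀·(e^(−β·Z₁) − e^(−β·Z₂)) / (β·(Z₂−Z₁))
e^(−0.792×0.4) = 0.7285; e^(−0.792×4) = 0.0421
⟨phi⟩ = 0.75 × (0.7285 − 0.0421) / (0.792 × 3.6) = 0.75 × 0.2407 = 0.1806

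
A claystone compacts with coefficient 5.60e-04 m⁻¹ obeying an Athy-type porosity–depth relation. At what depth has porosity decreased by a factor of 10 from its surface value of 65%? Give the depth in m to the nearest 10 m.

4110 m

Working in km (1 km = 1000 m; β in km⁻¹ = β in m⁻¹ × 1000):
φ/φ₀ = 1/10 ⇒ exp(−β·z) = 1/10 ⇒ z = ln(10) / β
z = 2.3026 / 0.56 = 4.112 km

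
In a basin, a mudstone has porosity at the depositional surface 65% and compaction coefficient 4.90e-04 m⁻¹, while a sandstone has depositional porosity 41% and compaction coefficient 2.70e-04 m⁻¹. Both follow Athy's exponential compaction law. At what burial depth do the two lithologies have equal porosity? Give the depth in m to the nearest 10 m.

2090 m

Working in km (1 km = 1000 m; β in km⁻¹ = β in m⁻¹ × 1000):
Set n₀ₐ e^(−βₐd) = n₀ᵦ e^(−βᵦd) ⇒ ln(n₀ₐ/n₀ᵦ) = (βₐ − βᵦ)·d
d = ln(0.65/0.41) / (0.49 − 0.27) = 0.4608 / 0.22 = 2.095 km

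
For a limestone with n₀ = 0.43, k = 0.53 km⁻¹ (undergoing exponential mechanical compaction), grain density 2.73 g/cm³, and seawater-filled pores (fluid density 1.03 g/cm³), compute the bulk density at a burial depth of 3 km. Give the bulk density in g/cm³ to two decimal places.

Porosity at depth: n = 0.43·exp(−0.53×3) = 0.43×0.2039 = 0.0877
Bulk density: ρ_b = (1−n)ρ_g + n·ρ_f = 0.9123×2.73 + 0.0877×1.03
       = 2.491 + 0.090 = 2.581 g/cm³

2.58 g/cm³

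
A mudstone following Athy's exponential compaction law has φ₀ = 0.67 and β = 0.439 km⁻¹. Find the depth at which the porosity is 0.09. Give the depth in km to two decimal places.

4.57 km

Invert Athy's law: d = ln(φ₀/φ) / β
d = ln(0.67/0.09) / 0.439 = ln(7.444) / 0.439 = 2.0075 / 0.439 = 4.573 km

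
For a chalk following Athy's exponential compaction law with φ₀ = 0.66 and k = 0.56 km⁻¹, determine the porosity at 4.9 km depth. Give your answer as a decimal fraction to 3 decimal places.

φ = φ₀·exp(−k·z) = 0.66 × exp(−0.56 × 4.9) = 0.66 × exp(−2.744)
  = 0.66 × 0.0643 = 0.0424

0.042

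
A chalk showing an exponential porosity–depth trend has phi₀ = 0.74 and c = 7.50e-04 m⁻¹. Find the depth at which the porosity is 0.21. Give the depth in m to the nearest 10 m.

Working in km (1 km = 1000 m; c in km⁻¹ = c in m⁻¹ × 1000):
Invert Athy's law: Z = ln(phi₀/phi) / c
Z = ln(0.74/0.21) / 0.75 = ln(3.524) / 0.75 = 1.2595 / 0.75 = 1.679 km

1680 m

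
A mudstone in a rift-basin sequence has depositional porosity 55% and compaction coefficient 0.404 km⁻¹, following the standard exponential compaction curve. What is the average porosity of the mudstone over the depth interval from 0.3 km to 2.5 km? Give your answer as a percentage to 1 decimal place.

⟨n⟩ = (1/(Z₂−Z₁)) ∫ n₀ e^(−βZ) dZ = n₀·(e^(−β·Z₁) − e^(−β·Z₂)) / (β·(Z₂−Z₁))
e^(−0.404×0.3) = 0.8859; e^(−0.404×2.5) = 0.3642
⟨n⟩ = 0.55 × (0.8859 − 0.3642) / (0.404 × 2.2) = 0.55 × 0.5869 = 0.3228

32.3%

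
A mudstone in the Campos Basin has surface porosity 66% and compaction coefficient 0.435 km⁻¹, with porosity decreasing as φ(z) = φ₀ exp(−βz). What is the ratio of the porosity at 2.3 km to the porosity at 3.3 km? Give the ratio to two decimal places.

φ(z₁)/φ(z₂) = e^(−β·z₁)/e^(−β·z₂) = e^{β(z₂−z₁)}
= exp(0.435 × 1) = exp(0.435) = 1.5450

1.54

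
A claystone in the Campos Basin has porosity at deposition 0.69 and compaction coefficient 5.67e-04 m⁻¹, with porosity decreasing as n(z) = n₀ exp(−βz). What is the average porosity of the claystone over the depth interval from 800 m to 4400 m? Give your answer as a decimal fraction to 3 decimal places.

0.187

Working in km (1 km = 1000 m; β in km⁻¹ = β in m⁻¹ × 1000):
⟨n⟩ = (1/(z₂−z₁)) ∫ n₀ e^(−βz) dz = n₀·(e^(−β·z₁) − e^(−β·z₂)) / (β·(z₂−z₁))
e^(−0.567×0.8) = 0.6353; e^(−0.567×4.4) = 0.0825
⟨n⟩ = 0.69 × (0.6353 − 0.0825) / (0.567 × 3.6) = 0.69 × 0.2708 = 0.1869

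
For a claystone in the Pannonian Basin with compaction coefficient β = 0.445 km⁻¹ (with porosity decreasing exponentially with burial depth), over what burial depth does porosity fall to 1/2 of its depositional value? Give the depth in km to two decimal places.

n/n₀ = 1/2 ⇒ exp(−β·Z) = 1/2 ⇒ Z = ln(2) / β
Z = 0.6931 / 0.445 = 1.558 km

1.56 km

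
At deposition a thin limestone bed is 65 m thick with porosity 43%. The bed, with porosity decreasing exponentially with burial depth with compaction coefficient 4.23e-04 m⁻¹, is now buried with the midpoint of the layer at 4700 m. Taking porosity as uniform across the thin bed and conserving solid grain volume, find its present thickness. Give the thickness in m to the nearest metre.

39 m

Working in km (1 km = 1000 m; k in km⁻¹ = k in m⁻¹ × 1000):
Porosity at 4.7 km: phi = 0.43·exp(−0.423×4.7) = 0.0589
Solid-volume conservation: h(1−phi) = h₀(1−phi₀) ⇒ h = h₀·(1−phi₀)/(1−phi)
h = 0.065 × (1 − 0.43)/(1 − 0.0589) = 0.065 × 0.6057 = 0.0394 km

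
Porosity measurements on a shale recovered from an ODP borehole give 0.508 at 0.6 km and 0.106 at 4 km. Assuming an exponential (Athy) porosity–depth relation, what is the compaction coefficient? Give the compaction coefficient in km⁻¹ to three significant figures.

Athy: phi(d) = phi₀ e^(−kd) ⇒ phi₁/phi₂ = e^{k(d₂−d₁)} ⇒ k = ln(phi₁/phi₂)/(d₂−d₁)
k = ln(0.508/0.106) / (4 − 0.6) = ln(4.792) / 3.4 = 1.5670 / 3.4 = 0.4609 km⁻¹

0.461 km⁻¹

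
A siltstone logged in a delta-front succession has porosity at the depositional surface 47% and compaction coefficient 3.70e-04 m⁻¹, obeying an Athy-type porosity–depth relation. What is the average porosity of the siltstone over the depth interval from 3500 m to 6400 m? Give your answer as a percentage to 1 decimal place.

Working in km (1 km = 1000 m; k in km⁻¹ = k in m⁻¹ × 1000):
⟨φ⟩ = (1/(Z₂−Z₁)) ∫ φ₀ e^(−kZ) dZ = φ₀·(e^(−k·Z₁) − e^(−k·Z₂)) / (k·(Z₂−Z₁))
e^(−0.37×3.5) = 0.2739; e^(−0.37×6.4) = 0.0937
⟨φ⟩ = 0.47 × (0.2739 − 0.0937) / (0.37 × 2.9) = 0.47 × 0.1680 = 0.0789

7.9%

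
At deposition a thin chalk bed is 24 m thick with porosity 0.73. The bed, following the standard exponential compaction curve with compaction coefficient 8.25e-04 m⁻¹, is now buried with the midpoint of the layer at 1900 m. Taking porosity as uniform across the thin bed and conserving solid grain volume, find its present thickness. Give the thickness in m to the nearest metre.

8 m

Working in km (1 km = 1000 m; c in km⁻¹ = c in m⁻¹ × 1000):
Porosity at 1.9 km: n = 0.73·exp(−0.825×1.9) = 0.1523
Solid-volume conservation: h(1−n) = h₀(1−n₀) ⇒ h = h₀·(1−n₀)/(1−n)
h = 0.024 × (1 − 0.73)/(1 − 0.1523) = 0.024 × 0.3185 = 0.0076 km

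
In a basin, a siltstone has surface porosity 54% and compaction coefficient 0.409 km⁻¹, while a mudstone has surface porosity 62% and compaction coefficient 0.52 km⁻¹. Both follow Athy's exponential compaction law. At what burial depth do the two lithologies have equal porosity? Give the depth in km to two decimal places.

Set n₀ₐ e^(−βₐd) = n₀ᵦ e^(−βᵦd) ⇒ ln(n₀ₐ/n₀ᵦ) = (βₐ − βᵦ)·d
d = ln(0.54/0.62) / (0.409 − 0.52) = -0.1382 / -0.111 = 1.245 km

1.24 km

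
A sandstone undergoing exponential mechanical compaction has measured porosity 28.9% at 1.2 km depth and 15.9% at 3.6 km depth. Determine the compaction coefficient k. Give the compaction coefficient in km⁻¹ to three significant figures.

Athy: n(z) = n₀ e^(−kz) ⇒ n₁/n₂ = e^{k(z₂−z₁)} ⇒ k = ln(n₁/n₂)/(z₂−z₁)
k = ln(0.289/0.159) / (3.6 − 1.2) = ln(1.818) / 2.4 = 0.5975 / 2.4 = 0.249 km⁻¹

0.249 km⁻¹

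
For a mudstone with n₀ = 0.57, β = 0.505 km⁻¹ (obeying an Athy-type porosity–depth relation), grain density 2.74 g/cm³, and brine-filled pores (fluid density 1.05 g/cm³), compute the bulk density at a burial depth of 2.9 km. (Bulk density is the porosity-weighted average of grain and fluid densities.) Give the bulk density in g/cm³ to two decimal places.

Porosity at depth: n = 0.57·exp(−0.505×2.9) = 0.57×0.2312 = 0.1318
Bulk density: ρ_b = (1−n)ρ_g + n·ρ_f = 0.8682×2.74 + 0.1318×1.05
       = 2.379 + 0.138 = 2.517 g/cm³

2.52 g/cm³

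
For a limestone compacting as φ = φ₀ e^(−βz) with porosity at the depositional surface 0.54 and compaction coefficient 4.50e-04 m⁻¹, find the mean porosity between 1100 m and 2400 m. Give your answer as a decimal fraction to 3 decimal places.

0.249

Working in km (1 km = 1000 m; β in km⁻¹ = β in m⁻¹ × 1000):
⟨φ⟩ = (1/(z₂−z₁)) ∫ φ₀ e^(−βz) dz = φ₀·(e^(−β·z₁) − e^(−β·z₂)) / (β·(z₂−z₁))
e^(−0.45×1.1) = 0.6096; e^(−0.45×2.4) = 0.3396
⟨φ⟩ = 0.54 × (0.6096 − 0.3396) / (0.45 × 1.3) = 0.54 × 0.4615 = 0.2492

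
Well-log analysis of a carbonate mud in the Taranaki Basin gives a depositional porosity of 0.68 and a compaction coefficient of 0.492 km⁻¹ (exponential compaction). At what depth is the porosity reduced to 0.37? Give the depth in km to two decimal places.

1.24 km

Invert Athy's law: Z = ln(phi₀/phi) / k
Z = ln(0.68/0.37) / 0.492 = ln(1.838) / 0.492 = 0.6086 / 0.492 = 1.237 km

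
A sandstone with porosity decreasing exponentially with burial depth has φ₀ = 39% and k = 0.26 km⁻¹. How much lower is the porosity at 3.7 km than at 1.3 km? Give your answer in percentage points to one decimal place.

φ(1.3) = 0.39·e^(−0.26×1.3) = 0.2781
φ(3.7) = 0.39·e^(−0.26×3.7) = 0.1490
Δφ = 0.2781 − 0.1490 = 0.1291

12.9 percentage points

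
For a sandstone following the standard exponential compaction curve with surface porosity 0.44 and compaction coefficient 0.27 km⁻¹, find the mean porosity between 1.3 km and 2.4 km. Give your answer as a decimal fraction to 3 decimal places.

0.268

⟨φ⟩ = (1/(z₂−z₁)) ∫ φ₀ e^(−βz) dz = φ₀·(e^(−β·z₁) − e^(−β·z₂)) / (β·(z₂−z₁))
e^(−0.27×1.3) = 0.7040; e^(−0.27×2.4) = 0.5231
⟨φ⟩ = 0.44 × (0.7040 − 0.5231) / (0.27 × 1.1) = 0.44 × 0.6091 = 0.2680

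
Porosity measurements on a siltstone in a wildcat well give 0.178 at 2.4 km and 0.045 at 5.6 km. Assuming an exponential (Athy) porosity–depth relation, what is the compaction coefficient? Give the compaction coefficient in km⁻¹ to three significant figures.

0.430 km⁻¹

Athy: n(Z) = n₀ e^(−kZ) ⇒ n₁/n₂ = e^{k(Z₂−Z₁)} ⇒ k = ln(n₁/n₂)/(Z₂−Z₁)
k = ln(0.178/0.045) / (5.6 − 2.4) = ln(3.956) / 3.2 = 1.3751 / 3.2 = 0.4297 km⁻¹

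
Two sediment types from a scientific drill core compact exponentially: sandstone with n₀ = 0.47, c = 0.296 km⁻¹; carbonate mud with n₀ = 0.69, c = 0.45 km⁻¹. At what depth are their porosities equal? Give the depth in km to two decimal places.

Set n₀ₐ e^(−cₐZ) = n₀ᵦ e^(−cᵦZ) ⇒ ln(n₀ₐ/n₀ᵦ) = (cₐ − cᵦ)·Z
Z = ln(0.47/0.69) / (0.296 − 0.45) = -0.3840 / -0.154 = 2.493 km

2.49 km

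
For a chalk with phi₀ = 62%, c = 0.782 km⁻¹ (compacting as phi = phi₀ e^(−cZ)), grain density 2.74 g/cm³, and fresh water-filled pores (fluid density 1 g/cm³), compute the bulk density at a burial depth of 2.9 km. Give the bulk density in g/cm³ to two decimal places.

2.63 g/cm³

Porosity at depth: phi = 0.62·exp(−0.782×2.9) = 0.62×0.1035 = 0.0642
Bulk density: ρ_b = (1−phi)ρ_g + phi·ρ_f = 0.9358×2.74 + 0.0642×1
       = 2.564 + 0.064 = 2.628 g/cm³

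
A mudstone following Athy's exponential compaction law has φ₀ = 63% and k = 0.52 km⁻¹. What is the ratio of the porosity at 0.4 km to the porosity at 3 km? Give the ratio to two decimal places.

φ(Z₁)/φ(Z₂) = e^(−k·Z₁)/e^(−k·Z₂) = e^{k(Z₂−Z₁)}
= exp(0.52 × 2.6) = exp(1.352) = 3.8651

3.87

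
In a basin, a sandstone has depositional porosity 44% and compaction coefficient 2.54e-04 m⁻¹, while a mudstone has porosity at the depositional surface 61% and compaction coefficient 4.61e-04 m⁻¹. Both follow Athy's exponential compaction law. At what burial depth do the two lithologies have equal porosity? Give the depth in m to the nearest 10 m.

Working in km (1 km = 1000 m; k in km⁻¹ = k in m⁻¹ × 1000):
Set φ₀ₐ e^(−kₐd) = φ₀ᵦ e^(−kᵦd) ⇒ ln(φ₀ₐ/φ₀ᵦ) = (kₐ − kᵦ)·d
d = ln(0.44/0.61) / (0.254 − 0.461) = -0.3267 / -0.207 = 1.578 km

1580 m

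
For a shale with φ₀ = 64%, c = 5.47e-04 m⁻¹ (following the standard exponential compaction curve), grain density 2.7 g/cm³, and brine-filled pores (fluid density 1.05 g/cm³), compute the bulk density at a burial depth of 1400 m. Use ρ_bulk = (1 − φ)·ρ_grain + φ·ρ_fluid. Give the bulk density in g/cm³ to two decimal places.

2.21 g/cm³

Working in km (1 km = 1000 m; c in km⁻¹ = c in m⁻¹ × 1000):
Porosity at depth: φ = 0.64·exp(−0.547×1.4) = 0.64×0.4650 = 0.2976
Bulk density: ρ_b = (1−φ)ρ_g + φ·ρ_f = 0.7024×2.7 + 0.2976×1.05
       = 1.897 + 0.312 = 2.209 g/cm³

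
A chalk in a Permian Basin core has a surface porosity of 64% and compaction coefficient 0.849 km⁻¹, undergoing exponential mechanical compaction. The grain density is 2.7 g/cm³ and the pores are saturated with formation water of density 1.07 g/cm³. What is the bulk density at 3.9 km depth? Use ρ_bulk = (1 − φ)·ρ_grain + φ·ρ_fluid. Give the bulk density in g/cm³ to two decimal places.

2.66 g/cm³

Porosity at depth: n = 0.64·exp(−0.849×3.9) = 0.64×0.0365 = 0.0233
Bulk density: ρ_b = (1−n)ρ_g + n·ρ_f = 0.9767×2.7 + 0.0233×1.07
       = 2.637 + 0.025 = 2.662 g/cm³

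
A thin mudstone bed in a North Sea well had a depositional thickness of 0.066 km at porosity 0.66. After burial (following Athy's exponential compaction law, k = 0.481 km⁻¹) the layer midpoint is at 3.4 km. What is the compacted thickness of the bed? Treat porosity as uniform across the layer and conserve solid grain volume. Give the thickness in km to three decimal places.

0.026 km

Porosity at 3.4 km: phi = 0.66·exp(−0.481×3.4) = 0.1286
Solid-volume conservation: h(1−phi) = h₀(1−phi₀) ⇒ h = h₀·(1−phi₀)/(1−phi)
h = 0.066 × (1 − 0.66)/(1 − 0.1286) = 0.066 × 0.3902 = 0.0258 km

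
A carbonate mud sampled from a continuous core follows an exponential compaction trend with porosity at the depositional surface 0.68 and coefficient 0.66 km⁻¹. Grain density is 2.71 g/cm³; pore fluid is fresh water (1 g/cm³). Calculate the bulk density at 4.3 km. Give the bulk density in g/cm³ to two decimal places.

2.64 g/cm³

Porosity at depth: n = 0.68·exp(−0.66×4.3) = 0.68×0.0585 = 0.0398
Bulk density: ρ_b = (1−n)ρ_g + n·ρ_f = 0.9602×2.71 + 0.0398×1
       = 2.602 + 0.040 = 2.642 g/cm³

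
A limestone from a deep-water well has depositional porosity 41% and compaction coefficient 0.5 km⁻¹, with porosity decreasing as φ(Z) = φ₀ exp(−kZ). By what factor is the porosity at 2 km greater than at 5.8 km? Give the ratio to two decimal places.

φ(Z₁)/φ(Z₂) = e^(−k·Z₁)/e^(−k·Z₂) = e^{k(Z₂−Z₁)}
= exp(0.5 × 3.8) = exp(1.9) = 6.6859

6.69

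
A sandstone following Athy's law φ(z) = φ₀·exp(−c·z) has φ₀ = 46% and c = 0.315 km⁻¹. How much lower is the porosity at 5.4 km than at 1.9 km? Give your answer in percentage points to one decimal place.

16.9 percentage points

φ(1.9) = 0.46·e^(−0.315×1.9) = 0.2528
φ(5.4) = 0.46·e^(−0.315×5.4) = 0.0840
Δφ = 0.2528 − 0.0840 = 0.1689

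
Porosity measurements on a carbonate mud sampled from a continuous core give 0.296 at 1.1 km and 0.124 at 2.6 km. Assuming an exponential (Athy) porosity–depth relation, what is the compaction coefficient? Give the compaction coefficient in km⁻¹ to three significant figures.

Athy: phi(d) = phi₀ e^(−βd) ⇒ phi₁/phi₂ = e^{β(d₂−d₁)} ⇒ β = ln(phi₁/phi₂)/(d₂−d₁)
β = ln(0.296/0.124) / (2.6 − 1.1) = ln(2.387) / 1.5 = 0.8701 / 1.5 = 0.5801 km⁻¹

0.580 km⁻¹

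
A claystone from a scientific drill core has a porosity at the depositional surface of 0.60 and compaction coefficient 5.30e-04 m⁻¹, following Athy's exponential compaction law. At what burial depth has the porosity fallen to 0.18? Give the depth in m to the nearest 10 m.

2270 m

Working in km (1 km = 1000 m; β in km⁻¹ = β in m⁻¹ × 1000):
Invert Athy's law: d = ln(φ₀/φ) / β
d = ln(0.6/0.18) / 0.53 = ln(3.333) / 0.53 = 1.2040 / 0.53 = 2.272 km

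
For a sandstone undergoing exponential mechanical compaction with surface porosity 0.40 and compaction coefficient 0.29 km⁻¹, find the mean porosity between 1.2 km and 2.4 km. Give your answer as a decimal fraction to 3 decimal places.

0.239

⟨phi⟩ = (1/(Z₂−Z₁)) ∫ phi₀ e^(−cZ) dZ = phi₀·(e^(−c·Z₁) − e^(−c·Z₂)) / (c·(Z₂−Z₁))
e^(−0.29×1.2) = 0.7061; e^(−0.29×2.4) = 0.4986
⟨phi⟩ = 0.4 × (0.7061 − 0.4986) / (0.29 × 1.2) = 0.4 × 0.5963 = 0.2385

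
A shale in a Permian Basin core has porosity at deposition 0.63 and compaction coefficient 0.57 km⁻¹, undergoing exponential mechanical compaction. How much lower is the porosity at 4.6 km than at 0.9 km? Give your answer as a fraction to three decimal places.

n(0.9) = 0.63·e^(−0.57×0.9) = 0.3772
n(4.6) = 0.63·e^(−0.57×4.6) = 0.0458
Δn = 0.3772 − 0.0458 = 0.3314

0.331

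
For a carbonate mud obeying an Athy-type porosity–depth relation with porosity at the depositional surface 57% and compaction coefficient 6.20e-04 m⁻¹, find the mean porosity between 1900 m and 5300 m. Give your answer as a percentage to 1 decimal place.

7.3%

Working in km (1 km = 1000 m; β in km⁻¹ = β in m⁻¹ × 1000):
⟨n⟩ = (1/(d₂−d₁)) ∫ n₀ e^(−βd) dd = n₀·(e^(−β·d₁) − e^(−β·d₂)) / (β·(d₂−d₁))
e^(−0.62×1.9) = 0.3079; e^(−0.62×5.3) = 0.0374
⟨n⟩ = 0.57 × (0.3079 − 0.0374) / (0.62 × 3.4) = 0.57 × 0.1283 = 0.0731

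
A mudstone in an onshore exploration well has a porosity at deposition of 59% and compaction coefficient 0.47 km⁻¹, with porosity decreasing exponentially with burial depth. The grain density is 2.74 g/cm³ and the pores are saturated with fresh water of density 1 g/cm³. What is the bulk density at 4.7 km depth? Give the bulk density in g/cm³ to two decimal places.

Porosity at depth: phi = 0.59·exp(−0.47×4.7) = 0.59×0.1098 = 0.0648
Bulk density: ρ_b = (1−phi)ρ_g + phi·ρ_f = 0.9352×2.74 + 0.0648×1
       = 2.562 + 0.065 = 2.627 g/cm³

2.63 g/cm³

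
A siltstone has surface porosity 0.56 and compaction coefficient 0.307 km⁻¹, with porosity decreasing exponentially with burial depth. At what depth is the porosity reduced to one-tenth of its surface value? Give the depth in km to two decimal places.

7.50 km

φ/φ₀ = 1/10 ⇒ exp(−c·Z) = 1/10 ⇒ Z = ln(10) / c
Z = 2.3026 / 0.307 = 7.500 km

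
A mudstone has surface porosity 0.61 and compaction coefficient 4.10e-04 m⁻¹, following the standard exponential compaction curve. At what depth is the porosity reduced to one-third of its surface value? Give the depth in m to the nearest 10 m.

2680 m

Working in km (1 km = 1000 m; k in km⁻¹ = k in m⁻¹ × 1000):
phi/phi₀ = 1/3 ⇒ exp(−k·Z) = 1/3 ⇒ Z = ln(3) / k
Z = 1.0986 / 0.41 = 2.680 km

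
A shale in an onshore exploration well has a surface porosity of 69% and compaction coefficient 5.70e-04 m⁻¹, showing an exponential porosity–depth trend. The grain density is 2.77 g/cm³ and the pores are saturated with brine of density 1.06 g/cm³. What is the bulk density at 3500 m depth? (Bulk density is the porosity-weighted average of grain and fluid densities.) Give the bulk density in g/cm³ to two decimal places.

Working in km (1 km = 1000 m; k in km⁻¹ = k in m⁻¹ × 1000):
Porosity at depth: n = 0.69·exp(−0.57×3.5) = 0.69×0.1360 = 0.0938
Bulk density: ρ_b = (1−n)ρ_g + n·ρ_f = 0.9062×2.77 + 0.0938×1.06
       = 2.510 + 0.099 = 2.610 g/cm³

2.61 g/cm³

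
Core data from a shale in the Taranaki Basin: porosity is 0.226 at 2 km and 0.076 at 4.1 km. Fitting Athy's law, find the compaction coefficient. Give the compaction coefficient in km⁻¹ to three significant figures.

Athy: phi(z) = phi₀ e^(−kz) ⇒ phi₁/phi₂ = e^{k(z₂−z₁)} ⇒ k = ln(phi₁/phi₂)/(z₂−z₁)
k = ln(0.226/0.076) / (4.1 − 2) = ln(2.974) / 2.1 = 1.0898 / 2.1 = 0.519 km⁻¹

0.519 km⁻¹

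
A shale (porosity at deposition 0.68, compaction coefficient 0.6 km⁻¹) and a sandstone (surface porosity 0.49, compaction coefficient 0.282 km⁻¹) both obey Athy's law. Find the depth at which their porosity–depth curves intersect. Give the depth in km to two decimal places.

1.03 km

Set phi₀ₐ e^(−βₐZ) = phi₀ᵦ e^(−βᵦZ) ⇒ ln(phi₀ₐ/phi₀ᵦ) = (βₐ − βᵦ)·Z
Z = ln(0.68/0.49) / (0.6 − 0.282) = 0.3277 / 0.318 = 1.030 km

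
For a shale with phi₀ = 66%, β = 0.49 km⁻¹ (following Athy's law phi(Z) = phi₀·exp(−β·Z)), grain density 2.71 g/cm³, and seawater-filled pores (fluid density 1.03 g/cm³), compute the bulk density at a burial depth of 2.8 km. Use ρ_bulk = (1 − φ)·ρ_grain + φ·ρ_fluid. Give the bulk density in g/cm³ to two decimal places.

Porosity at depth: phi = 0.66·exp(−0.49×2.8) = 0.66×0.2536 = 0.1674
Bulk density: ρ_b = (1−phi)ρ_g + phi·ρ_f = 0.8326×2.71 + 0.1674×1.03
       = 2.256 + 0.172 = 2.429 g/cm³

2.43 g/cm³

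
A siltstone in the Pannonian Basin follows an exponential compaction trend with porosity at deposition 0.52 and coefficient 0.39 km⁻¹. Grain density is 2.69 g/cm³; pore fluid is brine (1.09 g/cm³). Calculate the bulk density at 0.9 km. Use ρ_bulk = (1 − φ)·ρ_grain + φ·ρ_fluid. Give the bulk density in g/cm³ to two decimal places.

2.10 g/cm³

Porosity at depth: phi = 0.52·exp(−0.39×0.9) = 0.52×0.7040 = 0.3661
Bulk density: ρ_b = (1−phi)ρ_g + phi·ρ_f = 0.6339×2.69 + 0.3661×1.09
       = 1.705 + 0.399 = 2.104 g/cm³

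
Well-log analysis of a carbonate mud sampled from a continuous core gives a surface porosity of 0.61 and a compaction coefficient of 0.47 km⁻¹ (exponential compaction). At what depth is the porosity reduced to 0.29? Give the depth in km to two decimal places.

Invert Athy's law: z = ln(φ₀/φ) / β
z = ln(0.61/0.29) / 0.47 = ln(2.103) / 0.47 = 0.7436 / 0.47 = 1.582 km

1.58 km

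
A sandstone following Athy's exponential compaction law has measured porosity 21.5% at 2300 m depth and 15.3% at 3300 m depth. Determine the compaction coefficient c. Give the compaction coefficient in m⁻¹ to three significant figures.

0.000340 m⁻¹

Working in km (1 km = 1000 m; c in km⁻¹ = c in m⁻¹ × 1000):
Athy: phi(z) = phi₀ e^(−cz) ⇒ phi₁/phi₂ = e^{c(z₂−z₁)} ⇒ c = ln(phi₁/phi₂)/(z₂−z₁)
c = ln(0.215/0.153) / (3.3 − 2.3) = ln(1.405) / 1 = 0.3402 / 1 = 0.3402 km⁻¹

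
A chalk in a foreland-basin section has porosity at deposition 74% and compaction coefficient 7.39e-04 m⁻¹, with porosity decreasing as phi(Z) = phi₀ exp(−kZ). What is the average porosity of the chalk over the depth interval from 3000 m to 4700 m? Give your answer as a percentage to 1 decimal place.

4.6%

Working in km (1 km = 1000 m; k in km⁻¹ = k in m⁻¹ × 1000):
⟨phi⟩ = (1/(Z₂−Z₁)) ∫ phi₀ e^(−kZ) dZ = phi₀·(e^(−k·Z₁) − e^(−k·Z₂)) / (k·(Z₂−Z₁))
e^(−0.739×3) = 0.1089; e^(−0.739×4.7) = 0.0310
⟨phi⟩ = 0.74 × (0.1089 − 0.0310) / (0.739 × 1.7) = 0.74 × 0.0620 = 0.0459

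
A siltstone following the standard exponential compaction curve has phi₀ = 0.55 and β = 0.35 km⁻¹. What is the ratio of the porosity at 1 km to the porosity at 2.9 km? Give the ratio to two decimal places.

1.94

phi(d₁)/phi(d₂) = e^(−β·d₁)/e^(−β·d₂) = e^{β(d₂−d₁)}
= exp(0.35 × 1.9) = exp(0.665) = 1.9445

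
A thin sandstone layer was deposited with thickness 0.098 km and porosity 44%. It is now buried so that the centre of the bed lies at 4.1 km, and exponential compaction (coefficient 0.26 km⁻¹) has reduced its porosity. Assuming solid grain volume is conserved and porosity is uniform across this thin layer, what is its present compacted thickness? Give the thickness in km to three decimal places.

Porosity at 4.1 km: n = 0.44·exp(−0.26×4.1) = 0.1515
Solid-volume conservation: h(1−n) = h₀(1−n₀) ⇒ h = h₀·(1−n₀)/(1−n)
h = 0.098 × (1 − 0.44)/(1 − 0.1515) = 0.098 × 0.6600 = 0.0647 km

0.065 km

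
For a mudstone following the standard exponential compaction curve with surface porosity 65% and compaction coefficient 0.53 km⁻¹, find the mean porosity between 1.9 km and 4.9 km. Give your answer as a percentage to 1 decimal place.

11.9%

⟨φ⟩ = (1/(Z₂−Z₁)) ∫ φ₀ e^(−βZ) dZ = φ₀·(e^(−β·Z₁) − e^(−β·Z₂)) / (β·(Z₂−Z₁))
e^(−0.53×1.9) = 0.3653; e^(−0.53×4.9) = 0.0745
⟨φ⟩ = 0.65 × (0.3653 − 0.0745) / (0.53 × 3) = 0.65 × 0.1829 = 0.1189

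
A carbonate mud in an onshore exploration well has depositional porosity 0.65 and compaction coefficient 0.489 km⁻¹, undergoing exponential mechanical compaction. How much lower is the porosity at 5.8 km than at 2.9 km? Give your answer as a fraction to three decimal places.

n(2.9) = 0.65·e^(−0.489×2.9) = 0.1574
n(5.8) = 0.65·e^(−0.489×5.8) = 0.0381
Δn = 0.1574 − 0.0381 = 0.1193

0.119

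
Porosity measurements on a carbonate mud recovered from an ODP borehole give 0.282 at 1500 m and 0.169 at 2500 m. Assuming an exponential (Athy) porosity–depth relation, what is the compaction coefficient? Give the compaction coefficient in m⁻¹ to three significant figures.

0.000512 m⁻¹

Working in km (1 km = 1000 m; β in km⁻¹ = β in m⁻¹ × 1000):
Athy: φ(Z) = φ₀ e^(−βZ) ⇒ φ₁/φ₂ = e^{β(Z₂−Z₁)} ⇒ β = ln(φ₁/φ₂)/(Z₂−Z₁)
β = ln(0.282/0.169) / (2.5 − 1.5) = ln(1.669) / 1 = 0.5120 / 1 = 0.512 km⁻¹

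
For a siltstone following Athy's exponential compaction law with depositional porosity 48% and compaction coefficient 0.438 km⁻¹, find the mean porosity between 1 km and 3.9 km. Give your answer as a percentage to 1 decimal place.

⟨phi⟩ = (1/(Z₂−Z₁)) ∫ phi₀ e^(−βZ) dZ = phi₀·(e^(−β·Z₁) − e^(−β·Z₂)) / (β·(Z₂−Z₁))
e^(−0.438×1) = 0.6453; e^(−0.438×3.9) = 0.1812
⟨phi⟩ = 0.48 × (0.6453 − 0.1812) / (0.438 × 2.9) = 0.48 × 0.3654 = 0.1754

17.5%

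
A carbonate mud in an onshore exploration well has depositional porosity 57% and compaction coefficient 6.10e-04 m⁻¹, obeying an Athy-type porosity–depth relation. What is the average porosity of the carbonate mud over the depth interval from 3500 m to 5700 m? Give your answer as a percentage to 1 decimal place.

Working in km (1 km = 1000 m; c in km⁻¹ = c in m⁻¹ × 1000):
⟨n⟩ = (1/(Z₂−Z₁)) ∫ n₀ e^(−cZ) dZ = n₀·(e^(−c·Z₁) − e^(−c·Z₂)) / (c·(Z₂−Z₁))
e^(−0.61×3.5) = 0.1182; e^(−0.61×5.7) = 0.0309
⟨n⟩ = 0.57 × (0.1182 − 0.0309) / (0.61 × 2.2) = 0.57 × 0.0651 = 0.0371

3.7%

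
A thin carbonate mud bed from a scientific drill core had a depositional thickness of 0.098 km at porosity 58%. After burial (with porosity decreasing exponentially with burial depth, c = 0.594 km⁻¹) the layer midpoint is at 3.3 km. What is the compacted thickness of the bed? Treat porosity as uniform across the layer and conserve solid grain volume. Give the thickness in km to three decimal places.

Porosity at 3.3 km: phi = 0.58·exp(−0.594×3.3) = 0.0817
Solid-volume conservation: h(1−phi) = h₀(1−phi₀) ⇒ h = h₀·(1−phi₀)/(1−phi)
h = 0.098 × (1 − 0.58)/(1 − 0.0817) = 0.098 × 0.4574 = 0.0448 km

0.045 km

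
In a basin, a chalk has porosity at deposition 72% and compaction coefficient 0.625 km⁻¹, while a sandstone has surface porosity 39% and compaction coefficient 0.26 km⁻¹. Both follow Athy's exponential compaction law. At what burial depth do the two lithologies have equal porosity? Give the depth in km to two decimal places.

1.68 km

Set phi₀ₐ e^(−βₐz) = phi₀ᵦ e^(−βᵦz) ⇒ ln(phi₀ₐ/phi₀ᵦ) = (βₐ − βᵦ)·z
z = ln(0.72/0.39) / (0.625 − 0.26) = 0.6131 / 0.365 = 1.680 km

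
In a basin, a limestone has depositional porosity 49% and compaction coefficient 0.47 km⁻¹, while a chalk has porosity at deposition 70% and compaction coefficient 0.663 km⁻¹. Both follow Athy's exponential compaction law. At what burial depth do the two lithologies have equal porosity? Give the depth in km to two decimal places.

1.85 km

Set φ₀ₐ e^(−cₐz) = φ₀ᵦ e^(−cᵦz) ⇒ ln(φ₀ₐ/φ₀ᵦ) = (cₐ − cᵦ)·z
z = ln(0.49/0.7) / (0.47 − 0.663) = -0.3567 / -0.193 = 1.848 km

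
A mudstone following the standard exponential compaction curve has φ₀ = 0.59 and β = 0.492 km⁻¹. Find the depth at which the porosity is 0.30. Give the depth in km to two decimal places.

1.37 km

Invert Athy's law: d = ln(φ₀/φ) / β
d = ln(0.59/0.3) / 0.492 = ln(1.967) / 0.492 = 0.6763 / 0.492 = 1.375 km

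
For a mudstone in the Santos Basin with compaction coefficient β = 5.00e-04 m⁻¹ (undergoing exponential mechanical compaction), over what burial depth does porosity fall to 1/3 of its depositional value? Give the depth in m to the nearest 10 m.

Working in km (1 km = 1000 m; β in km⁻¹ = β in m⁻¹ × 1000):
φ/φ₀ = 1/3 ⇒ exp(−β·Z) = 1/3 ⇒ Z = ln(3) / β
Z = 1.0986 / 0.5 = 2.197 km

2200 m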